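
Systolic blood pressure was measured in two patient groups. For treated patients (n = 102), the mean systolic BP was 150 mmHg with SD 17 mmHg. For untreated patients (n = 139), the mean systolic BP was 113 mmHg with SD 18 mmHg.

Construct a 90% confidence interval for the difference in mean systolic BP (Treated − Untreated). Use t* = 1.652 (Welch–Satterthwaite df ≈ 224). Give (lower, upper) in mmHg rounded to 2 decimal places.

(33.25, 40.75)

SE₁ = s₁/√n₁ = 17/√102 = 1.6833; SE₂ = 18/√139 = 1.5267.
Independent samples, unequal variances: SE_diff = √(SE₁² + SE₂²) = √(2.83349889 + 2.33081289) = 2.2725.
t* = 1.652, so margin of error = 1.652 × 2.2725 = 3.7542.
Difference in means = 150 − 113 = 37.0000.
37.0000 ± 3.7542 → (33.25, 40.75).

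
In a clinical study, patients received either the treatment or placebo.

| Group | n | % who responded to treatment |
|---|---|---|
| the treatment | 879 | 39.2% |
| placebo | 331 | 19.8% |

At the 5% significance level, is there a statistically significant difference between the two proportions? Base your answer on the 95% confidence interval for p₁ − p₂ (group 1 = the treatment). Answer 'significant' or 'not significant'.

SE₁ = √(p̂₁(1−p̂₁)/n₁) = √(0.3920·0.6080/879) = 0.01647; SE₂ = √(0.1980·0.8020/331) = 0.02190.
Independent samples: SE of the difference = √(SE₁² + SE₂²) = √(0.0002712609 + 0.00047961) = 0.02740.
z* for 95% confidence is 1.960, so the margin of error is 1.960 × 0.02740 = 0.05370.
Point estimate p̂₁ − p̂₂ = 0.3920 − 0.1980 = 0.1940.
0.1940 ± 0.05370 → (0.14030, 0.24770).
The interval (0.14030, 0.24770) does not contain 0, so the difference is significant.

significant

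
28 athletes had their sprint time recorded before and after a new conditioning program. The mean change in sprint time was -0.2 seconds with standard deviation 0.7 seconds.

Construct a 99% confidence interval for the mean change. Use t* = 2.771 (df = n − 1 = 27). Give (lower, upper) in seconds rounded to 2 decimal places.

(-0.57, 0.17)

This is a matched-pairs design, so SE = s_d/√n = 0.7/√28 = 0.1323.
Margin = 2.771 × 0.1323 = 0.3666; the interval is -0.2 ± 0.3666 = (-0.57, 0.17).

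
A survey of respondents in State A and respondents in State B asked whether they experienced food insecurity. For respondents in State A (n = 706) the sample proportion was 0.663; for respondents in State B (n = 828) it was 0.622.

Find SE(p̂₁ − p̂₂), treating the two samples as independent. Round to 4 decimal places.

Each SE is √(p̂(1−p̂)/n): √(0.6630·0.3370/706) = 0.01779 and √(0.6220·0.3780/828) = 0.01685.
SE(p̂₁ − p̂₂) = √(SE₁² + SE₂²) = √(0.0003164841 + 0.0002839225) = 0.02450, since the two samples are independent.

0.0245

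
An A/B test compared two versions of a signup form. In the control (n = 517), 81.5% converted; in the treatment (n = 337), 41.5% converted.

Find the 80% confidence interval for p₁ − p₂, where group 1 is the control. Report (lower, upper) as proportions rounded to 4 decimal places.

Each SE is √(p̂(1−p̂)/n): √(0.8150·0.1850/517) = 0.01708 and √(0.4150·0.5850/337) = 0.02684.
SE(p̂₁ − p̂₂) = √(SE₁² + SE₂²) = √(0.0002917264 + 0.0007203856) = 0.03181, since the two samples are independent.
At 80% confidence z* = 1.282; margin = 1.282 × 0.03181 = 0.04078.
The difference is 0.8150 − 0.4150 = 0.4000, so the interval is 0.4000 ± 0.04078 = (0.3592, 0.4408).

(0.3592, 0.4408)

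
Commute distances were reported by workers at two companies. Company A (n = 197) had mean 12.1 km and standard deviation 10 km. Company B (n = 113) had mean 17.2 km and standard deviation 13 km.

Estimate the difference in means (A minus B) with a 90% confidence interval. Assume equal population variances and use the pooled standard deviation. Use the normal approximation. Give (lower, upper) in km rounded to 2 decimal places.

Pooled variance s_p² = [196·10² + 112·13²] / (197+113−2) = 125.0909, so s_p = 11.1844.
SE_diff = s_p·√(1/n₁ + 1/n₂) = 11.1844·√(1/197 + 1/113) = 1.3198.
z* = 1.645; margin = 1.645 × 1.3198 = 2.1711.
Difference = 12.1 − 17.2 = -5.1000.
-5.1000 ± 2.1711 → (-7.27, -2.93).

(-7.27, -2.93)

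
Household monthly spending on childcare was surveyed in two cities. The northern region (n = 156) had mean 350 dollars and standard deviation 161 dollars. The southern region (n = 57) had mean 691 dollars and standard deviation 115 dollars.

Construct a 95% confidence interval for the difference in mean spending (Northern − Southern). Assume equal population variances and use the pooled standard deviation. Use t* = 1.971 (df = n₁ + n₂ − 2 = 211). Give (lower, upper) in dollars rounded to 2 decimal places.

(-386.81, -295.19)

s_p = √[((n₁−1)s₁² + (n₂−1)s₂²)/(n₁+n₂−2)] = √[(155·161² + 56·115²)/211] = 150.1714.
SE = 150.1714·√(1/156 + 1/57) = 23.2422.
With t* = 1.971, margin = 1.971 × 23.2422 = 45.8104.
x̄₁ − x̄₂ = 350 − 691 = -341.0000; interval -341.0000 ± 45.8104 = (-386.81, -295.19).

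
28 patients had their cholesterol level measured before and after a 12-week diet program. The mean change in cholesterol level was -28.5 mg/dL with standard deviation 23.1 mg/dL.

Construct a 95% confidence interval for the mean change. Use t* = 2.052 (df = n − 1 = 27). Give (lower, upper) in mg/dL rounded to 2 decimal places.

This is a matched-pairs design, so SE = s_d/√n = 23.1/√28 = 4.3655.
Margin = 2.052 × 4.3655 = 8.9580; the interval is -28.5 ± 8.9580 = (-37.46, -19.54).

(-37.46, -19.54)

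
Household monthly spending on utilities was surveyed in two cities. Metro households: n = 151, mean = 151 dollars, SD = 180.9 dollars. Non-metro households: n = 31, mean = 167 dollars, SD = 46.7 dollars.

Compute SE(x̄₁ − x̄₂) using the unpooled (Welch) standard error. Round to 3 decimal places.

Per-group SEs: s₁/√n₁ = 180.9/√151 = 14.7214, s₂/√n₂ = 46.7/√31 = 8.3876.
Unpooled SE of the difference: √(216.71961796 + 70.35183376) = 16.9432.

16.943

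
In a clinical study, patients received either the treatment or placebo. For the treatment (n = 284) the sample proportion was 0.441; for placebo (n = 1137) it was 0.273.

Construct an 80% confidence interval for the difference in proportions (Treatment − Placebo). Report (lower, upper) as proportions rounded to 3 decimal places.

(0.127, 0.209)

Each SE is √(p̂(1−p̂)/n): √(0.4410·0.5590/284) = 0.02946 and √(0.2730·0.7270/1137) = 0.01321.
SE(p̂₁ − p̂₂) = √(SE₁² + SE₂²) = √(0.0008678916 + 0.0001745041) = 0.03229, since the two samples are independent.
At 80% confidence z* = 1.282; margin = 1.282 × 0.03229 = 0.04140.
The difference is 0.4410 − 0.2730 = 0.1680, so the interval is 0.1680 ± 0.04140 = (0.127, 0.209).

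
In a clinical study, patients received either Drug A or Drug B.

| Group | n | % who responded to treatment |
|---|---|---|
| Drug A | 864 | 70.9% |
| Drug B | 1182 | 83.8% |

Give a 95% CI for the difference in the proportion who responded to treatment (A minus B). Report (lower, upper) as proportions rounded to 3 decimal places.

Each SE is √(p̂(1−p̂)/n): √(0.7090·0.2910/864) = 0.01545 and √(0.8380·0.1620/1182) = 0.01072.
SE(p̂₁ − p̂₂) = √(SE₁² + SE₂²) = √(0.0002387025 + 0.0001149184) = 0.01880, since the two samples are independent.
At 95% confidence z* = 1.960; margin = 1.960 × 0.01880 = 0.03685.
The difference is 0.7090 − 0.8380 = -0.1290, so the interval is -0.1290 ± 0.03685 = (-0.166, -0.092).

(-0.166, -0.092)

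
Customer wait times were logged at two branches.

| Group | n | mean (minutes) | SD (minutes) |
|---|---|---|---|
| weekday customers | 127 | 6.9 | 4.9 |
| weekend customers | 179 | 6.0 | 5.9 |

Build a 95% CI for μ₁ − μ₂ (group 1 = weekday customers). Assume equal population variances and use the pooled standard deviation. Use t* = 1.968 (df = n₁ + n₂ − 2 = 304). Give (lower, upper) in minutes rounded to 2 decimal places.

Pooled variance s_p² = [126·4.9² + 178·5.9²] / (127+179−2) = 30.3337, so s_p = 5.5076.
SE_diff = s_p·√(1/n₁ + 1/n₂) = 5.5076·√(1/127 + 1/179) = 0.6390.
t* = 1.968; margin = 1.968 × 0.6390 = 1.2576.
Difference = 6.9 − 6.0 = 0.9000.
0.9000 ± 1.2576 → (-0.36, 2.16).

(-0.36, 2.16)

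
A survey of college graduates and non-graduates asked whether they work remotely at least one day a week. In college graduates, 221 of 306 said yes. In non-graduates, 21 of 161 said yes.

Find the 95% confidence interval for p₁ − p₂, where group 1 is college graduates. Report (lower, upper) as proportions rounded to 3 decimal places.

(0.520, 0.664)

p̂₁ = 221/306 = 0.7222 and p̂₂ = 21/161 = 0.1304.
SE₁ = √(p̂₁(1−p̂₁)/n₁) = √(0.7222·0.2778/306) = 0.02561; SE₂ = √(0.1304·0.8696/161) = 0.02654.
Independent samples: SE of the difference = √(SE₁² + SE₂²) = √(0.0006558721 + 0.0007043716) = 0.03688.
z* for 95% confidence is 1.960, so the margin of error is 1.960 × 0.03688 = 0.07228.
Point estimate p̂₁ − p̂₂ = 0.7222 − 0.1304 = 0.5918.
0.5918 ± 0.07228 → (0.520, 0.664).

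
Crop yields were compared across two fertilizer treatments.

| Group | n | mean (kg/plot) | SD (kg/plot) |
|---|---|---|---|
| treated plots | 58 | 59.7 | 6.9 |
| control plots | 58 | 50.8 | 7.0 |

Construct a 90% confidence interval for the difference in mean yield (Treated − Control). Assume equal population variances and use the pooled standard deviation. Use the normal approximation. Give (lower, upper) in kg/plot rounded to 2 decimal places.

(6.78, 11.02)

Pooled variance s_p² = [57·6.9² + 57·7.0²] / (58+58−2) = 48.3050, so s_p = 6.9502.
SE_diff = s_p·√(1/n₁ + 1/n₂) = 6.9502·√(1/58 + 1/58) = 1.2906.
z* = 1.645; margin = 1.645 × 1.2906 = 2.1230.
Difference = 59.7 − 50.8 = 8.9000.
8.9000 ± 2.1230 → (6.78, 11.02).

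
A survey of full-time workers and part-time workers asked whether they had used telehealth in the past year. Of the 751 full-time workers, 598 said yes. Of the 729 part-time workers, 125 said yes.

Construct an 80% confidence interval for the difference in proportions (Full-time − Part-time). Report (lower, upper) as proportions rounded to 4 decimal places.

First, p̂₁ = 598/751 = 0.7963; p̂₂ = 125/729 = 0.1715.
The two standard errors are √(0.7963×0.2037/751) = 0.01470 and √(0.1715×0.8285/729) = 0.01396.
Because the samples are independent, SE_diff = √(0.01470² + 0.01396²) = 0.02027.
Using z* = 1.282 for 80%, ME = 1.282 × 0.02027 = 0.02599.
p̂₁ − p̂₂ = 0.6248; interval 0.6248 ± 0.02599 gives (0.5988, 0.6508).

(0.5988, 0.6508)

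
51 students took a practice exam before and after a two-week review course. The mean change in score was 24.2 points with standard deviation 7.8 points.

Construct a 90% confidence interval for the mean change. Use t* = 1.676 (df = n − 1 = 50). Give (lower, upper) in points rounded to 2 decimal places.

Paired design: SE = s_d/√n = 7.8/√51 = 1.0922.
t* = 1.676; margin of error = 1.676 × 1.0922 = 1.8305.
24.2 ± 1.8305 → (22.37, 26.03).

(22.37, 26.03)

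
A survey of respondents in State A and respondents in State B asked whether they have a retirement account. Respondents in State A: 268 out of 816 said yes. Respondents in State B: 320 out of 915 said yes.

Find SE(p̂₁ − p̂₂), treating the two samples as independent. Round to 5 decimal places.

p̂₁ = 268/816 = 0.3284 and p̂₂ = 320/915 = 0.3497.
SE₁ = √(p̂₁(1−p̂₁)/n₁) = √(0.3284·0.6716/816) = 0.01644; SE₂ = √(0.3497·0.6503/915) = 0.01577.
Independent samples: SE of the difference = √(SE₁² + SE₂²) = √(0.0002702736 + 0.0002486929) = 0.02278.

0.02278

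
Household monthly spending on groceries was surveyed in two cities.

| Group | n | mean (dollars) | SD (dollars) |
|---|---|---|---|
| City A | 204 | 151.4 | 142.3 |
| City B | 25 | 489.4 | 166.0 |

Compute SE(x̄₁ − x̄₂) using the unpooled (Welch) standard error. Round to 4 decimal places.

34.6627

SE₁ = s₁/√n₁ = 142.3/√204 = 9.9630; SE₂ = 166.0/√25 = 33.2000.
Independent samples, unequal variances: SE_diff = √(SE₁² + SE₂²) = √(99.261369 + 1102.24) = 34.6627.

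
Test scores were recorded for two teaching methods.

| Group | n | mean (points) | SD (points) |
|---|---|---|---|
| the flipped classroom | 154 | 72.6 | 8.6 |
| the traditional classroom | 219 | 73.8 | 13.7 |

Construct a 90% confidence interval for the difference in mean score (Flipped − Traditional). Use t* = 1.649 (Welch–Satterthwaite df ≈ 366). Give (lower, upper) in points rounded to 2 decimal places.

SE₁ = s₁/√n₁ = 8.6/√154 = 0.6930; SE₂ = 13.7/√219 = 0.9258.
Independent samples, unequal variances: SE_diff = √(SE₁² + SE₂²) = √(0.480249 + 0.85710564) = 1.1564.
t* = 1.649, so margin of error = 1.649 × 1.1564 = 1.9069.
Difference in means = 72.6 − 73.8 = -1.2000.
-1.2000 ± 1.9069 → (-3.11, 0.71).

(-3.11, 0.71)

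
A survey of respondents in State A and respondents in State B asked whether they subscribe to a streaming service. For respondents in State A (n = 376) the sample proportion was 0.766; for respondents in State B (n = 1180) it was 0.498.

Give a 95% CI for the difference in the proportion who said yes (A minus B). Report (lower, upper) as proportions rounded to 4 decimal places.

The two standard errors are √(0.7660×0.2340/376) = 0.02183 and √(0.4980×0.5020/1180) = 0.01456.
Because the samples are independent, SE_diff = √(0.02183² + 0.01456²) = 0.02624.
Using z* = 1.960 for 95%, ME = 1.960 × 0.02624 = 0.05143.
p̂₁ − p̂₂ = 0.2680; interval 0.2680 ± 0.05143 gives (0.2166, 0.3194).

(0.2166, 0.3194)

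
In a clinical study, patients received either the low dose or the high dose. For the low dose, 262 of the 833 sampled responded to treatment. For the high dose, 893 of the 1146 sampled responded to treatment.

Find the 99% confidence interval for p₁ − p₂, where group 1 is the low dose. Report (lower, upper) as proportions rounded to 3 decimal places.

Sample proportions: 262/833 = 0.3145, 893/1146 = 0.7792.
Each SE is √(p̂(1−p̂)/n): √(0.3145·0.6855/833) = 0.01609 and √(0.7792·0.2208/1146) = 0.01225.
SE(p̂₁ − p̂₂) = √(SE₁² + SE₂²) = √(0.0002588881 + 0.0001500625) = 0.02022, since the two samples are independent.
At 99% confidence z* = 2.576; margin = 2.576 × 0.02022 = 0.05209.
The difference is 0.3145 − 0.7792 = -0.4647, so the interval is -0.4647 ± 0.05209 = (-0.517, -0.413).

(-0.517, -0.413)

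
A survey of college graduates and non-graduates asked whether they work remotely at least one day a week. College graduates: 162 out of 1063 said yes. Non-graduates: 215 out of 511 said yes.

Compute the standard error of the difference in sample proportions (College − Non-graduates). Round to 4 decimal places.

0.0245

p̂₁ = 162/1063 = 0.1524 and p̂₂ = 215/511 = 0.4207.
SE₁ = √(p̂₁(1−p̂₁)/n₁) = √(0.1524·0.8476/1063) = 0.01102; SE₂ = √(0.4207·0.5793/511) = 0.02184.
Independent samples: SE of the difference = √(SE₁² + SE₂²) = √(0.0001214404 + 0.0004769856) = 0.02446.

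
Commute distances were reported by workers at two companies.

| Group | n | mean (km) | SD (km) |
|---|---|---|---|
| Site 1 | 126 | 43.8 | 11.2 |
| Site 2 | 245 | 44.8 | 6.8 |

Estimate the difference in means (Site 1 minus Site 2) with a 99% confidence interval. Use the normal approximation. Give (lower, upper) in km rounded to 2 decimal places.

Per-group SEs: s₁/√n₁ = 11.2/√126 = 0.9978, s₂/√n₂ = 6.8/√245 = 0.4344.
Unpooled SE of the difference: √(0.99560484 + 0.18870336) = 1.0883.
Margin of error = z* · SE = 2.576 × 1.0883 = 2.8035.
x̄₁ − x̄₂ = 43.8 − 44.8 = -1.0000.
CI: -1.0000 ± 2.8035 = (-3.80, 1.80).

(-3.80, 1.80)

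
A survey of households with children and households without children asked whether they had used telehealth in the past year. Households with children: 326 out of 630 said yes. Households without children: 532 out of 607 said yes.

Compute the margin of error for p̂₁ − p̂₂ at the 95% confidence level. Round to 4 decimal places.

0.0470

First, p̂₁ = 326/630 = 0.5175; p̂₂ = 532/607 = 0.8764.
The two standard errors are √(0.5175×0.4825/630) = 0.01991 and √(0.8764×0.1236/607) = 0.01336.
Because the samples are independent, SE_diff = √(0.01991² + 0.01336²) = 0.02398.
Using z* = 1.960 for 95%, ME = 1.960 × 0.02398 = 0.04700.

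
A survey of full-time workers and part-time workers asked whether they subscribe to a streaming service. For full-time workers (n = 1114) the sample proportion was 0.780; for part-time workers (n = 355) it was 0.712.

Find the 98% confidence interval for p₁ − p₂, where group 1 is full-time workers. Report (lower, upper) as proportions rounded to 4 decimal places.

The two standard errors are √(0.7800×0.2200/1114) = 0.01241 and √(0.7120×0.2880/355) = 0.02403.
Because the samples are independent, SE_diff = √(0.01241² + 0.02403²) = 0.02705.
Using z* = 2.326 for 98%, ME = 2.326 × 0.02705 = 0.06292.
p̂₁ − p̂₂ = 0.0680; interval 0.0680 ± 0.06292 gives (0.0051, 0.1309).

(0.0051, 0.1309)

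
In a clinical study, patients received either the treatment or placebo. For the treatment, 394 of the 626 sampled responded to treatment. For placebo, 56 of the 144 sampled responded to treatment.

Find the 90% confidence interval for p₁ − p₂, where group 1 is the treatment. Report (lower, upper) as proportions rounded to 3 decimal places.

Sample proportions: 394/626 = 0.6294, 56/144 = 0.3889.
Each SE is √(p̂(1−p̂)/n): √(0.6294·0.3706/626) = 0.01930 and √(0.3889·0.6111/144) = 0.04063.
SE(p̂₁ − p̂₂) = √(SE₁² + SE₂²) = √(0.00037249 + 0.0016507969) = 0.04498, since the two samples are independent.
At 90% confidence z* = 1.645; margin = 1.645 × 0.04498 = 0.07399.
The difference is 0.6294 − 0.3889 = 0.2405, so the interval is 0.2405 ± 0.07399 = (0.167, 0.314).

(0.167, 0.314)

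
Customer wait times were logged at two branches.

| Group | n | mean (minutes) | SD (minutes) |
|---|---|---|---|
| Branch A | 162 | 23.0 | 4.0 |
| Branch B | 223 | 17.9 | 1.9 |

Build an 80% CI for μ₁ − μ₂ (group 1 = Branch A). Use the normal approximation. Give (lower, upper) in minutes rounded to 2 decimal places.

(4.67, 5.53)

Per-group SEs: s₁/√n₁ = 4.0/√162 = 0.3143, s₂/√n₂ = 1.9/√223 = 0.1272.
Unpooled SE of the difference: √(0.09878449 + 0.01617984) = 0.3391.
Margin of error = z* · SE = 1.282 × 0.3391 = 0.4347.
x̄₁ − x̄₂ = 23.0 − 17.9 = 5.1000.
CI: 5.1000 ± 0.4347 = (4.67, 5.53).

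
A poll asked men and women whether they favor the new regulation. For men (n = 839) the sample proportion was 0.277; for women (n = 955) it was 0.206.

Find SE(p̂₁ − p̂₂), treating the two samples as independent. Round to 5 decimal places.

The two standard errors are √(0.2770×0.7230/839) = 0.01545 and √(0.2060×0.7940/955) = 0.01309.
Because the samples are independent, SE_diff = √(0.01545² + 0.01309²) = 0.02025.

0.02025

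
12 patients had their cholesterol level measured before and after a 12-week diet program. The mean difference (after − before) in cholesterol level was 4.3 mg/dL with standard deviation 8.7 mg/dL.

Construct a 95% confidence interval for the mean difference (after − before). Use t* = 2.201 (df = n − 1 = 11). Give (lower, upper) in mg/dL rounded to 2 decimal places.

Paired design: SE = s_d/√n = 8.7/√12 = 2.5115.
t* = 2.201; margin of error = 2.201 × 2.5115 = 5.5278.
4.3 ± 5.5278 → (-1.23, 9.83).

(-1.23, 9.83)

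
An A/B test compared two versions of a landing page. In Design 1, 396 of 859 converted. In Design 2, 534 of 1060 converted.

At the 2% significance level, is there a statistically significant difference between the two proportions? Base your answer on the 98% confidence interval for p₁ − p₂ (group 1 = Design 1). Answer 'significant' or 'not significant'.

First, p̂₁ = 396/859 = 0.4610; p̂₂ = 534/1060 = 0.5038.
The two standard errors are √(0.4610×0.5390/859) = 0.01701 and √(0.5038×0.4962/1060) = 0.01536.
Because the samples are independent, SE_diff = √(0.01701² + 0.01536²) = 0.02292.
Using z* = 2.326 for 98%, ME = 2.326 × 0.02292 = 0.05331.
p̂₁ − p̂₂ = -0.0428; interval -0.0428 ± 0.05331 gives (-0.09611, 0.01051).
The interval (-0.09611, 0.01051) contains 0, so the difference is not significant.

not significant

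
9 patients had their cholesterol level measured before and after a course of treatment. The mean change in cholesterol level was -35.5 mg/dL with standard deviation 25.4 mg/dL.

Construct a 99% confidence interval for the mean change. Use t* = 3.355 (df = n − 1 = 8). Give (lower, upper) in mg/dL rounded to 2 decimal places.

(-63.91, -7.09)

This is a matched-pairs design, so SE = s_d/√n = 25.4/√9 = 8.4667.
Margin = 3.355 × 8.4667 = 28.4058; the interval is -35.5 ± 28.4058 = (-63.91, -7.09).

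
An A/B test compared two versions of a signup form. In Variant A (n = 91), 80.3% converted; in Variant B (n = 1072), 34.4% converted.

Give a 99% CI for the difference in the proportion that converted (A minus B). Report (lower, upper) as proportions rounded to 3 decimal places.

(0.345, 0.573)

The two standard errors are √(0.8030×0.1970/91) = 0.04169 and √(0.3440×0.6560/1072) = 0.01451.
Because the samples are independent, SE_diff = √(0.04169² + 0.01451²) = 0.04414.
Using z* = 2.576 for 99%, ME = 2.576 × 0.04414 = 0.11370.
p̂₁ − p̂₂ = 0.4590; interval 0.4590 ± 0.11370 gives (0.345, 0.573).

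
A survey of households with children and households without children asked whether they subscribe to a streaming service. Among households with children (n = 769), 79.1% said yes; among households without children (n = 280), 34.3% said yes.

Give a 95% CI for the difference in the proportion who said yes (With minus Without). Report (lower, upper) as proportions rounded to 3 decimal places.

Each SE is √(p̂(1−p̂)/n): √(0.7910·0.2090/769) = 0.01466 and √(0.3430·0.6570/280) = 0.02837.
SE(p̂₁ − p̂₂) = √(SE₁² + SE₂²) = √(0.0002149156 + 0.0008048569) = 0.03193, since the two samples are independent.
At 95% confidence z* = 1.960; margin = 1.960 × 0.03193 = 0.06258.
The difference is 0.7910 − 0.3430 = 0.4480, so the interval is 0.4480 ± 0.06258 = (0.385, 0.511).

(0.385, 0.511)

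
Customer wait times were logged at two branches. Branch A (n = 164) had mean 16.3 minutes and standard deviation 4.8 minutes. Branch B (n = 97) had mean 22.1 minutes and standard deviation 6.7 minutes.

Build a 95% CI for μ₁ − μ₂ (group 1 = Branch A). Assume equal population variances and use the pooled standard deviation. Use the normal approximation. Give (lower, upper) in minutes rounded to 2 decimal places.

(-7.20, -4.40)

Pooled variance s_p² = [163·4.8² + 96·6.7²] / (164+97−2) = 31.1388, so s_p = 5.5802.
SE_diff = s_p·√(1/n₁ + 1/n₂) = 5.5802·√(1/164 + 1/97) = 0.7148.
z* = 1.960; margin = 1.960 × 0.7148 = 1.4010.
Difference = 16.3 − 22.1 = -5.8000.
-5.8000 ± 1.4010 → (-7.20, -4.40).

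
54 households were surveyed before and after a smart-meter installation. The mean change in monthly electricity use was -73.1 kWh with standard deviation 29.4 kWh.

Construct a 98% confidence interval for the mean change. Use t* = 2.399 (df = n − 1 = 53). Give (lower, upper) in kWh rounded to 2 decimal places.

(-82.70, -63.50)

This is a matched-pairs design, so SE = s_d/√n = 29.4/√54 = 4.0008.
Margin = 2.399 × 4.0008 = 9.5979; the interval is -73.1 ± 9.5979 = (-82.70, -63.50).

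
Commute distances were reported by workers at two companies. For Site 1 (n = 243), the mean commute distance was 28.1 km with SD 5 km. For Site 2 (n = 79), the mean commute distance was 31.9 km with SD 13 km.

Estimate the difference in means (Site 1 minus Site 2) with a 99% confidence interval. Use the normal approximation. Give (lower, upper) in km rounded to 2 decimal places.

(-7.66, 0.06)

SE₁ = s₁/√n₁ = 5/√243 = 0.3208; SE₂ = 13/√79 = 1.4626.
Independent samples, unequal variances: SE_diff = √(SE₁² + SE₂²) = √(0.10291264 + 2.13919876) = 1.4974.
z* = 2.576, so margin of error = 2.576 × 1.4974 = 3.8573.
Difference in means = 28.1 − 31.9 = -3.8000.
-3.8000 ± 3.8573 → (-7.66, 0.06).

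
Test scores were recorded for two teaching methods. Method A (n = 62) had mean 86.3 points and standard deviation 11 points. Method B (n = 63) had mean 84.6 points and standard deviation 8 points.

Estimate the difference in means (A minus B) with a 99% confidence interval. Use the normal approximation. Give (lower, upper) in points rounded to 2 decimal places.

SE₁ = s₁/√n₁ = 11/√62 = 1.3970; SE₂ = 8/√63 = 1.0079.
Independent samples, unequal variances: SE_diff = √(SE₁² + SE₂²) = √(1.951609 + 1.01586241) = 1.7226.
z* = 2.576, so margin of error = 2.576 × 1.7226 = 4.4374.
Difference in means = 86.3 − 84.6 = 1.7000.
1.7000 ± 4.4374 → (-2.74, 6.14).

(-2.74, 6.14)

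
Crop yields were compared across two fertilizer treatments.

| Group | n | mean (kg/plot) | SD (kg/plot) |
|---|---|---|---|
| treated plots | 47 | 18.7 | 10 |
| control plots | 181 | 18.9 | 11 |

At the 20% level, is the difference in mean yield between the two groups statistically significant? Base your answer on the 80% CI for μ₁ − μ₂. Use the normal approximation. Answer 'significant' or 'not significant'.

not significant

Per-group SEs: s₁/√n₁ = 10/√47 = 1.4586, s₂/√n₂ = 11/√181 = 0.8176.
Unpooled SE of the difference: √(2.12751396 + 0.66846976) = 1.6721.
Margin of error = z* · SE = 1.282 × 1.6721 = 2.1436.
x̄₁ − x̄₂ = 18.7 − 18.9 = -0.2000.
CI: -0.2000 ± 2.1436 = (-2.3436, 1.9436).
The interval (-2.3436, 1.9436) contains 0, so the difference is not significant.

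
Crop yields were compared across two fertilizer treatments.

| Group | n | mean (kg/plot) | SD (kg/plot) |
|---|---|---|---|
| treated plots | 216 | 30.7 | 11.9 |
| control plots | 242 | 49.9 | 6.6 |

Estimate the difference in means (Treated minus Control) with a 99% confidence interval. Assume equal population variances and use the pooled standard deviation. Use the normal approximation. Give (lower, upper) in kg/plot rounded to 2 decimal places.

Pooled variance s_p² = [215·11.9² + 241·6.6²] / (216+242−2) = 89.7897, so s_p = 9.4757.
SE_diff = s_p·√(1/n₁ + 1/n₂) = 9.4757·√(1/216 + 1/242) = 0.8870.
z* = 2.576; margin = 2.576 × 0.8870 = 2.2849.
Difference = 30.7 − 49.9 = -19.2000.
-19.2000 ± 2.2849 → (-21.48, -16.92).

(-21.48, -16.92)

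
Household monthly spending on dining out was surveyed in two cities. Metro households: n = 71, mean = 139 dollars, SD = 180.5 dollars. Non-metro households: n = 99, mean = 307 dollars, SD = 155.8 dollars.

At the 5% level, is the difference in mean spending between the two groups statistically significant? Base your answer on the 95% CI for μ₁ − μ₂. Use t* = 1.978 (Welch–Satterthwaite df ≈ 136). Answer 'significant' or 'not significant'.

Standard errors of each mean: 180.5/√71 = 21.4214 and 155.8/√99 = 15.6585.
SE(x̄₁ − x̄₂) = √(21.4214² + 15.6585²) = 26.5342 for independent samples with unequal variances.
With t* = 1.978, the margin is 1.978 × 26.5342 = 52.4846.
x̄₁ − x̄₂ = 139 − 307 = -168.0000; the interval is -168.0000 ± 52.4846 = (-220.4846, -115.5154).
The interval (-220.4846, -115.5154) does not contain 0, so the difference is significant.

significant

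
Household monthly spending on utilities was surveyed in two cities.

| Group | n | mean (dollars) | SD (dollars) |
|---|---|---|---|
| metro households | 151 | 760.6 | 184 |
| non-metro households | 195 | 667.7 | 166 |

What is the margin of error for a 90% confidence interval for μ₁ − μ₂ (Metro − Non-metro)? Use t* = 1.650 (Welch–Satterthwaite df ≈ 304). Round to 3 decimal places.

Standard errors of each mean: 184/√151 = 14.9737 and 166/√195 = 11.8875.
SE(x̄₁ − x̄₂) = √(14.9737² + 11.8875²) = 19.1187 for independent samples with unequal variances.
With t* = 1.650, the margin is 1.650 × 19.1187 = 31.5459.

31.546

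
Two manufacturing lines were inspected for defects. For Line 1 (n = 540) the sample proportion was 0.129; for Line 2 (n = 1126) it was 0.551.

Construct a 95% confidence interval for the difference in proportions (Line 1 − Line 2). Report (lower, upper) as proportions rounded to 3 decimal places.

The two standard errors are √(0.1290×0.8710/540) = 0.01442 and √(0.5510×0.4490/1126) = 0.01482.
Because the samples are independent, SE_diff = √(0.01442² + 0.01482²) = 0.02068.
Using z* = 1.960 for 95%, ME = 1.960 × 0.02068 = 0.04053.
p̂₁ − p̂₂ = -0.4220; interval -0.4220 ± 0.04053 gives (-0.463, -0.381).

(-0.463, -0.381)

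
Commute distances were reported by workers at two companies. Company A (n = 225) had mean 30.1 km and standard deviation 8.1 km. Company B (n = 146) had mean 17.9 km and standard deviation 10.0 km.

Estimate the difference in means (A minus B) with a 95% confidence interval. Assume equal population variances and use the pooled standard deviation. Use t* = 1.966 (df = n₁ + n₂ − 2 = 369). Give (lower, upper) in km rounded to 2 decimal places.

Pooled variance s_p² = [224·8.1² + 145·10.0²] / (225+146−2) = 79.1237, so s_p = 8.8952.
SE_diff = s_p·√(1/n₁ + 1/n₂) = 8.8952·√(1/225 + 1/146) = 0.9453.
t* = 1.966; margin = 1.966 × 0.9453 = 1.8585.
Difference = 30.1 − 17.9 = 12.2000.
12.2000 ± 1.8585 → (10.34, 14.06).

(10.34, 14.06)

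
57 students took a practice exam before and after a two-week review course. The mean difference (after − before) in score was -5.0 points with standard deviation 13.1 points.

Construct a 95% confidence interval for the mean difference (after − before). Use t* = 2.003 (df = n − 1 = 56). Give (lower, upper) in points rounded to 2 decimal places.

This is a matched-pairs design, so SE = s_d/√n = 13.1/√57 = 1.7351.
Margin = 2.003 × 1.7351 = 3.4754; the interval is -5.0 ± 3.4754 = (-8.48, -1.52).

(-8.48, -1.52)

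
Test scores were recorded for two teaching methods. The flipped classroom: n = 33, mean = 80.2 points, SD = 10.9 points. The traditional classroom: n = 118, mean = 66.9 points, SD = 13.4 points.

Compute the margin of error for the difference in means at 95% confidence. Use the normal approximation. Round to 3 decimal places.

Per-group SEs: s₁/√n₁ = 10.9/√33 = 1.8974, s₂/√n₂ = 13.4/√118 = 1.2336.
Unpooled SE of the difference: √(3.60012676 + 1.52176896) = 2.2632.
Margin of error = z* · SE = 1.960 × 2.2632 = 4.4359.

4.436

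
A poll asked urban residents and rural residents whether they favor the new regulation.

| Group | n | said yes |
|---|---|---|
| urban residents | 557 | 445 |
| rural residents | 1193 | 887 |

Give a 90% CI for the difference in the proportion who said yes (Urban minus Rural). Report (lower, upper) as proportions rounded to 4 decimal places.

(0.0206, 0.0902)

p̂₁ = 445/557 = 0.7989 and p̂₂ = 887/1193 = 0.7435.
SE₁ = √(p̂₁(1−p̂₁)/n₁) = √(0.7989·0.2011/557) = 0.01698; SE₂ = √(0.7435·0.2565/1193) = 0.01264.
Independent samples: SE of the difference = √(SE₁² + SE₂²) = √(0.0002883204 + 0.0001597696) = 0.02117.
z* for 90% confidence is 1.645, so the margin of error is 1.645 × 0.02117 = 0.03482.
Point estimate p̂₁ − p̂₂ = 0.7989 − 0.7435 = 0.0554.
0.0554 ± 0.03482 → (0.0206, 0.0902).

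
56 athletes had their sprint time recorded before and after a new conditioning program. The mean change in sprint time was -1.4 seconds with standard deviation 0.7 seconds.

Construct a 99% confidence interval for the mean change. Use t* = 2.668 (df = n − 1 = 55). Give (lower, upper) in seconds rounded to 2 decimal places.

This is a matched-pairs design, so SE = s_d/√n = 0.7/√56 = 0.0935.
Margin = 2.668 × 0.0935 = 0.2495; the interval is -1.4 ± 0.2495 = (-1.65, -1.15).

(-1.65, -1.15)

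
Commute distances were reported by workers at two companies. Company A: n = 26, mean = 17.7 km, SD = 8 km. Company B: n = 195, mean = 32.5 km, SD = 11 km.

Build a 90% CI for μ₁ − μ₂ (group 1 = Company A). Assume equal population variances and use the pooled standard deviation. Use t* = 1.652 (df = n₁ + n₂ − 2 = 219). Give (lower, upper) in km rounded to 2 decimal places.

Pooled variance s_p² = [25·8² + 194·11²] / (26+195−2) = 114.4932, so s_p = 10.7001.
SE_diff = s_p·√(1/n₁ + 1/n₂) = 10.7001·√(1/26 + 1/195) = 2.2340.
t* = 1.652; margin = 1.652 × 2.2340 = 3.6906.
Difference = 17.7 − 32.5 = -14.8000.
-14.8000 ± 3.6906 → (-18.49, -11.11).

(-18.49, -11.11)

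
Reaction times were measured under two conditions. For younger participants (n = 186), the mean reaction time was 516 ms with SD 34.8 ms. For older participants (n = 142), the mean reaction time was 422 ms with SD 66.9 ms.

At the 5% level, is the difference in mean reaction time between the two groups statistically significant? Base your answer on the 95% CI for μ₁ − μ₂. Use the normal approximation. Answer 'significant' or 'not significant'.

Per-group SEs: s₁/√n₁ = 34.8/√186 = 2.5517, s₂/√n₂ = 66.9/√142 = 5.6141.
Unpooled SE of the difference: √(6.51117289 + 31.51811881) = 6.1668.
Margin of error = z* · SE = 1.960 × 6.1668 = 12.0869.
x̄₁ − x̄₂ = 516 − 422 = 94.0000.
CI: 94.0000 ± 12.0869 = (81.9131, 106.0869).
The interval (81.9131, 106.0869) does not contain 0, so the difference is significant.

significant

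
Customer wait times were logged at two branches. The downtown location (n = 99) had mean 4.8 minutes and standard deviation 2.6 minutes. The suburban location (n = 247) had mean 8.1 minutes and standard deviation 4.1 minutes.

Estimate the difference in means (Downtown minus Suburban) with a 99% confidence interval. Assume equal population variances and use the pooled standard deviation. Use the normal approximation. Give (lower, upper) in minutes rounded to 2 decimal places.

s_p = √[((n₁−1)s₁² + (n₂−1)s₂²)/(n₁+n₂−2)] = √[(98·2.6² + 246·4.1²)/344] = 3.7346.
SE = 3.7346·√(1/99 + 1/247) = 0.4442.
With z* = 2.576, margin = 2.576 × 0.4442 = 1.1443.
x̄₁ − x̄₂ = 4.8 − 8.1 = -3.3000; interval -3.3000 ± 1.1443 = (-4.44, -2.16).

(-4.44, -2.16)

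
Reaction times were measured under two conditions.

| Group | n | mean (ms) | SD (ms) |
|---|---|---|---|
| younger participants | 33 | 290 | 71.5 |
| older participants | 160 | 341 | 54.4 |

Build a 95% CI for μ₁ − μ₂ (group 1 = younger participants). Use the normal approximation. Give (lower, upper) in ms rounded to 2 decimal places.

SE₁ = s₁/√n₁ = 71.5/√33 = 12.4466; SE₂ = 54.4/√160 = 4.3007.
Independent samples, unequal variances: SE_diff = √(SE₁² + SE₂²) = √(154.91785156 + 18.49602049) = 13.1687.
z* = 1.960, so margin of error = 1.960 × 13.1687 = 25.8107.
Difference in means = 290 − 341 = -51.0000.
-51.0000 ± 25.8107 → (-76.81, -25.19).

(-76.81, -25.19)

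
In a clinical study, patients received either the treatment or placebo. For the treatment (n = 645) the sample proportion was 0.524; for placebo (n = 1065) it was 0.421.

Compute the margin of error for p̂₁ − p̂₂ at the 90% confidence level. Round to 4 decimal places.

0.0408

Each SE is √(p̂(1−p̂)/n): √(0.5240·0.4760/645) = 0.01966 and √(0.4210·0.5790/1065) = 0.01513.
SE(p̂₁ − p̂₂) = √(SE₁² + SE₂²) = √(0.0003865156 + 0.0002289169) = 0.02481, since the two samples are independent.
At 90% confidence z* = 1.645; margin = 1.645 × 0.02481 = 0.04081.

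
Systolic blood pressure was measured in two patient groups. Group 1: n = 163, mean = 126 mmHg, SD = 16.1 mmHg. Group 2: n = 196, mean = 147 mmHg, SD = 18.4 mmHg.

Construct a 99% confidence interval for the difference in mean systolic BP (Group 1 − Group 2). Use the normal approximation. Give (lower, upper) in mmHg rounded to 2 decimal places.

SE₁ = s₁/√n₁ = 16.1/√163 = 1.2610; SE₂ = 18.4/√196 = 1.3143.
Independent samples, unequal variances: SE_diff = √(SE₁² + SE₂²) = √(1.590121 + 1.72738449) = 1.8214.
z* = 2.576, so margin of error = 2.576 × 1.8214 = 4.6919.
Difference in means = 126 − 147 = -21.0000.
-21.0000 ± 4.6919 → (-25.69, -16.31).

(-25.69, -16.31)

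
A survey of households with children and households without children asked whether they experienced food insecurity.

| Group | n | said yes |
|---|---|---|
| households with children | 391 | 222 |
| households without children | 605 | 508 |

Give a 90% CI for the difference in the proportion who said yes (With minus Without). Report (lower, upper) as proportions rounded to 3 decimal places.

p̂₁ = 222/391 = 0.5678 and p̂₂ = 508/605 = 0.8397.
SE₁ = √(p̂₁(1−p̂₁)/n₁) = √(0.5678·0.4322/391) = 0.02505; SE₂ = √(0.8397·0.1603/605) = 0.01492.
Independent samples: SE of the difference = √(SE₁² + SE₂²) = √(0.0006275025 + 0.0002226064) = 0.02916.
z* for 90% confidence is 1.645, so the margin of error is 1.645 × 0.02916 = 0.04797.
Point estimate p̂₁ − p̂₂ = 0.5678 − 0.8397 = -0.2719.
-0.2719 ± 0.04797 → (-0.320, -0.224).

(-0.320, -0.224)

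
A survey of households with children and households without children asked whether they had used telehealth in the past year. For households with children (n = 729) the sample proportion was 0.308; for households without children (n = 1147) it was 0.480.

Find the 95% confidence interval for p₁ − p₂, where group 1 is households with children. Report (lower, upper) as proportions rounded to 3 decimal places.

(-0.216, -0.128)

SE₁ = √(p̂₁(1−p̂₁)/n₁) = √(0.3080·0.6920/729) = 0.01710; SE₂ = √(0.4800·0.5200/1147) = 0.01475.
Independent samples: SE of the difference = √(SE₁² + SE₂²) = √(0.00029241 + 0.0002175625) = 0.02258.
z* for 95% confidence is 1.960, so the margin of error is 1.960 × 0.02258 = 0.04426.
Point estimate p̂₁ − p̂₂ = 0.3080 − 0.4800 = -0.1720.
-0.1720 ± 0.04426 → (-0.216, -0.128).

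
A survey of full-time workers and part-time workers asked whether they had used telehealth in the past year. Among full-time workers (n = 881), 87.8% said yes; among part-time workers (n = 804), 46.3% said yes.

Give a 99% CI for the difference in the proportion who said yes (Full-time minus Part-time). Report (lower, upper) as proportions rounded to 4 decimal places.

(0.3615, 0.4685)

Each SE is √(p̂(1−p̂)/n): √(0.8780·0.1220/881) = 0.01103 and √(0.4630·0.5370/804) = 0.01759.
SE(p̂₁ − p̂₂) = √(SE₁² + SE₂²) = √(0.0001216609 + 0.0003094081) = 0.02076, since the two samples are independent.
At 99% confidence z* = 2.576; margin = 2.576 × 0.02076 = 0.05348.
The difference is 0.8780 − 0.4630 = 0.4150, so the interval is 0.4150 ± 0.05348 = (0.3615, 0.4685).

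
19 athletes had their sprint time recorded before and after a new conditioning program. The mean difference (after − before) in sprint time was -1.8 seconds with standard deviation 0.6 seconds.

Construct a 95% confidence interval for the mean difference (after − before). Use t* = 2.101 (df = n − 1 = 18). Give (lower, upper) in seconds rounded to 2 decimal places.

This is a matched-pairs design, so SE = s_d/√n = 0.6/√19 = 0.1376.
Margin = 2.101 × 0.1376 = 0.2891; the interval is -1.8 ± 0.2891 = (-2.09, -1.51).

(-2.09, -1.51)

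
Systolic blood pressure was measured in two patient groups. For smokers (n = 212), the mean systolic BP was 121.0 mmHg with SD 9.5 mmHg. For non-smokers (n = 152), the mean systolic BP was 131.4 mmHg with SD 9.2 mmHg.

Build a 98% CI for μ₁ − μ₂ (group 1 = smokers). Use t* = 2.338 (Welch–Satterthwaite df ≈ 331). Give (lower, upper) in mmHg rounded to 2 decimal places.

Per-group SEs: s₁/√n₁ = 9.5/√212 = 0.6525, s₂/√n₂ = 9.2/√152 = 0.7462.
Unpooled SE of the difference: √(0.42575625 + 0.55681444) = 0.9912.
Margin of error = t* · SE = 2.338 × 0.9912 = 2.3174.
x̄₁ − x̄₂ = 121.0 − 131.4 = -10.4000.
CI: -10.4000 ± 2.3174 = (-12.72, -8.08).

(-12.72, -8.08)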